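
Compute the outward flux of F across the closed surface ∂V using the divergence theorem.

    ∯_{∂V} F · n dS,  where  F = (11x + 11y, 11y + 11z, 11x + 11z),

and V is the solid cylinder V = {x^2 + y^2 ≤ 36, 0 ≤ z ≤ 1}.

By the divergence theorem,

    ∯_{∂V} F · n dS = ∭_V (∇ · F) dV.

Compute the divergence:
    ∇ · F = ∂F_x/∂x + ∂F_y/∂y + ∂F_z/∂z = 11 + 11 + 11 = 33.

In cylindrical coordinates, x = r cos(θ), y = r sin(θ), z = z, dV = r dr dθ dz, with 0 ≤ r ≤ 6, 0 ≤ θ ≤ 2π, 0 ≤ z ≤ 1.

The integrand, after substitution and multiplying by the volume element, becomes (33) · r, so

    ∭_V (∇·F) dV = ∫_0^{2π} ∫_0^{6} ∫_0^{1} (33) · r dz dr dθ.

Inner (z from 0 to 1): 33r.
Middle (r from 0 to 6): 594.
Outer (θ from 0 to 2π): 1188π.

Therefore ∯_{∂V} F · n dS = 1188π.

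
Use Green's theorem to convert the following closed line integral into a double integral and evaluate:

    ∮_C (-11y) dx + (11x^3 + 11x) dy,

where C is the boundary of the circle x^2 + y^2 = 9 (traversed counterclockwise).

Green's theorem converts the closed line integral into a double integral over the enclosed region D:

    ∮_C P dx + Q dy = ∬_D (∂Q/∂x - ∂P/∂y) dA.

Here P = -11y, Q = 11x^3 + 11x, so

    ∂Q/∂x = 33x^2 + 11,    ∂P/∂y = -11,
    ∂Q/∂x - ∂P/∂y = 33x^2 + 22.

D is the region x^2 + y^2 ≤ 9. Evaluating the double integral:

In polar coordinates (x = r cos θ, y = r sin θ, dA = r dr dθ) the integrand becomes 33r^2cos(θ)^2 + 22, so

    ∬_D (33x^2 + 22) dA = ∫_0^{2π} ∫_0^{3} (33r^2cos(θ)^2 + 22) · r dr dθ.

Inner (r from 0 to 3): 2673cos(θ)^2/4 + 99.
Outer (θ from 0 to 2π): 3465π/4.

Therefore ∮_C P dx + Q dy = 3465π/4.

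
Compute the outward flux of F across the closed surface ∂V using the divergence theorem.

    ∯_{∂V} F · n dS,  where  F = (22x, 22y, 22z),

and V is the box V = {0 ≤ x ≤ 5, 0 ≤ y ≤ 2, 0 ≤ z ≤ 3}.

By the divergence theorem,

    ∯_{∂V} F · n dS = ∭_V (∇ · F) dV.

Compute the divergence:
    ∇ · F = ∂F_x/∂x + ∂F_y/∂y + ∂F_z/∂z = 22 + 22 + 22 = 66.

V is a rectangular box, so dV = dx dy dz with 0 ≤ x ≤ 5, 0 ≤ y ≤ 2, 0 ≤ z ≤ 3.

Integrate (66) over V as an iterated integral:

    ∭_V (∇·F) dV = ∫_0^{5} ∫_0^{2} ∫_0^{3} (66) dz dy dx.

Inner (z from 0 to 3): 198.
Middle (y from 0 to 2): 396.
Outer (x from 0 to 5): 1980.

Therefore ∯_{∂V} F · n dS = 1980.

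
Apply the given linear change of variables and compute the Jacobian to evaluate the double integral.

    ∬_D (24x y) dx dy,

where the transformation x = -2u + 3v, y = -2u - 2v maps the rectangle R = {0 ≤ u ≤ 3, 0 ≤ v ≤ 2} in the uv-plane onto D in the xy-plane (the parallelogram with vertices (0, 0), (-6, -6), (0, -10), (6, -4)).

Compute the Jacobian determinant of (x, y) with respect to (u, v):

    ∂(x,y)/∂(u,v) = | -2  3 | = (-2)(-2) - (3)(-2) = 10.
                   | -2  -2 |

Its absolute value is |J| = 10 (the area scaling factor).

Substituting x = -2u + 3v, y = -2u - 2v into the integrand,

    24x y → 96u^2 - 48u v - 144v^2,

so the integral becomes

    ∬_R (96u^2 - 48u v - 144v^2) · |J| du dv = ∫_0^3 ∫_0^2 (960u^2 - 480u v - 1440v^2) dv du.

Inner (v): 1920u^2 - 960u - 3840.
Outer (u): 1440.

Therefore ∬_D (24x y) dx dy = 1440.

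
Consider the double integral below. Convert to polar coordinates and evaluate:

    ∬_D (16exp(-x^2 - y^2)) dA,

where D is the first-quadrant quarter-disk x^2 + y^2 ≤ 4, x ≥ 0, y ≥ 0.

The region D is 0 ≤ r ≤ 2, 0 ≤ θ ≤ π/2 in polar coordinates, where x = r cos(θ), y = r sin(θ), and dA = r dr dθ.

Under the substitution, the integrand becomes 16exp(-r^2), so

    ∬_D (16exp(-x^2 - y^2)) dA = ∫_{0}^{π/2} ∫_{0}^{2} (16exp(-r^2)) · r dr dθ.

Inner integral (in r): ∫_{0}^{2} (16exp(-r^2)) · r dr = 8 - 8exp(-4).

Outer integral (in θ): ∫_{0}^{π/2} (8 - 8exp(-4)) dθ = -4π exp(-4) + 4π.

Therefore ∬_D (16exp(-x^2 - y^2)) dA = -4π exp(-4) + 4π.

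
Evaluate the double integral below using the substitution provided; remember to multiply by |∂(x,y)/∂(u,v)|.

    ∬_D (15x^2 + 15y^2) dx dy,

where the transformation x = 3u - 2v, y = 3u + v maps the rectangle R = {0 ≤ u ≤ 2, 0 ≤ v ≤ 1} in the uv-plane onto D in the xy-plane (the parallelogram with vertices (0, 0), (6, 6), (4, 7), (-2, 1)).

Compute the Jacobian determinant of (x, y) with respect to (u, v):

    ∂(x,y)/∂(u,v) = | 3  -2 | = (3)(1) - (-2)(3) = 9.
                   | 3  1 |

Its absolute value is |J| = 9 (the area scaling factor).

Substituting x = 3u - 2v, y = 3u + v into the integrand,

    15x^2 + 15y^2 → 270u^2 - 90u v + 75v^2,

so the integral becomes

    ∬_R (270u^2 - 90u v + 75v^2) · |J| du dv = ∫_0^2 ∫_0^1 (2430u^2 - 810u v + 675v^2) dv du.

Inner (v): 2430u^2 - 405u + 225.
Outer (u): 6120.

Therefore ∬_D (15x^2 + 15y^2) dx dy = 6120.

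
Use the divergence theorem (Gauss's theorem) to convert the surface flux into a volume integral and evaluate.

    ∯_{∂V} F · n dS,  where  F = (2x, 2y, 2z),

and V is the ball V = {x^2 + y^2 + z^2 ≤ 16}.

By the divergence theorem,

    ∯_{∂V} F · n dS = ∭_V (∇ · F) dV.

Compute the divergence:
    ∇ · F = ∂F_x/∂x + ∂F_y/∂y + ∂F_z/∂z = 2 + 2 + 2 = 6.

In spherical coordinates, x = ρ sin(φ) cos(θ), y = ρ sin(φ) sin(θ), z = ρ cos(φ), dV = ρ^2 sin(φ) dρ dφ dθ, with 0 ≤ ρ ≤ 4, 0 ≤ φ ≤ π, 0 ≤ θ ≤ 2π.

The integrand, after substitution and multiplying by the volume element, becomes (6) · ρ^2 sin(φ), so

    ∭_V (∇·F) dV = ∫_0^{2π} ∫_0^{π} ∫_0^{4} (6) · ρ^2 sin(φ) dρ dφ dθ.

Inner (ρ from 0 to 4): 128sin(φ).
Middle (φ from 0 to π): 256.
Outer (θ from 0 to 2π): 512π.

Therefore ∯_{∂V} F · n dS = 512π.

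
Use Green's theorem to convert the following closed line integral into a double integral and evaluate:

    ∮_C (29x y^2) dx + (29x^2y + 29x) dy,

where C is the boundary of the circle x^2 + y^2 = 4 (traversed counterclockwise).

Green's theorem converts the closed line integral into a double integral over the enclosed region D:

    ∮_C P dx + Q dy = ∬_D (∂Q/∂x - ∂P/∂y) dA.

Here P = 29x y^2, Q = 29x^2y + 29x, so

    ∂Q/∂x = 58x y + 29,    ∂P/∂y = 58x y,
    ∂Q/∂x - ∂P/∂y = 29.

D is the region x^2 + y^2 ≤ 4. Evaluating the double integral:

In polar coordinates (x = r cos θ, y = r sin θ, dA = r dr dθ) the integrand becomes 29, so

    ∬_D (29) dA = ∫_0^{2π} ∫_0^{2} (29) · r dr dθ.

Inner (r from 0 to 2): 58.
Outer (θ from 0 to 2π): 116π.

Therefore ∮_C P dx + Q dy = 116π.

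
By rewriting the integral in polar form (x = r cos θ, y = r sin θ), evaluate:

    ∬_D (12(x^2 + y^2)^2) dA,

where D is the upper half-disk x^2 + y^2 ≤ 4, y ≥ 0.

The region D is 0 ≤ r ≤ 2, 0 ≤ θ ≤ π in polar coordinates, where x = r cos(θ), y = r sin(θ), and dA = r dr dθ.

Under the substitution, the integrand becomes 12r^4, so

    ∬_D (12(x^2 + y^2)^2) dA = ∫_{0}^{π} ∫_{0}^{2} (12r^4) · r dr dθ.

Inner integral (in r): ∫_{0}^{2} (12r^4) · r dr = 128.

Outer integral (in θ): ∫_{0}^{π} (128) dθ = 128π.

Therefore ∬_D (12(x^2 + y^2)^2) dA = 128π.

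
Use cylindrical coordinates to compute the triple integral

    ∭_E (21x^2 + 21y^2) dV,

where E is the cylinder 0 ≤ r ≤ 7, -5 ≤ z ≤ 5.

In cylindrical coordinates, x = r cos(θ), y = r sin(θ), z = z, and dV = r dr dθ dz.

The integrand becomes 21r^2, so

    ∭_E (21x^2 + 21y^2) dV = ∫_{0}^{2π} ∫_{0}^{7} ∫_{-5}^{5} (21r^2) · r dz dr dθ.

Inner (z): 210r^3.
Middle (r from 0 to 7): 252105/2.
Outer (θ): 252105π.

Therefore the triple integral equals 252105π.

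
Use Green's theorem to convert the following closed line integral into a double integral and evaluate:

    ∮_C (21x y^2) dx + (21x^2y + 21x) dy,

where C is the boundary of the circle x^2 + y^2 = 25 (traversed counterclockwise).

Green's theorem converts the closed line integral into a double integral over the enclosed region D:

    ∮_C P dx + Q dy = ∬_D (∂Q/∂x - ∂P/∂y) dA.

Here P = 21x y^2, Q = 21x^2y + 21x, so

    ∂Q/∂x = 42x y + 21,    ∂P/∂y = 42x y,
    ∂Q/∂x - ∂P/∂y = 21.

D is the region x^2 + y^2 ≤ 25. Evaluating the double integral:

In polar coordinates (x = r cos θ, y = r sin θ, dA = r dr dθ) the integrand becomes 21, so

    ∬_D (21) dA = ∫_0^{2π} ∫_0^{5} (21) · r dr dθ.

Inner (r from 0 to 5): 525/2.
Outer (θ from 0 to 2π): 525π.

Therefore ∮_C P dx + Q dy = 525π.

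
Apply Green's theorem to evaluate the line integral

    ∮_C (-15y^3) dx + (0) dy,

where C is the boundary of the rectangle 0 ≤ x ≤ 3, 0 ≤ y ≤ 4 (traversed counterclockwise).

Green's theorem converts the closed line integral into a double integral over the enclosed region D:

    ∮_C P dx + Q dy = ∬_D (∂Q/∂x - ∂P/∂y) dA.

Here P = -15y^3, Q = 0, so

    ∂Q/∂x = 0,    ∂P/∂y = -45y^2,
    ∂Q/∂x - ∂P/∂y = 45y^2.

D is the region 0 ≤ x ≤ 3, 0 ≤ y ≤ 4. Evaluating the double integral:

    ∬_D (45y^2) dA = ∫_0^{3} ∫_0^{4} (45y^2) dy dx.

Inner (y from 0 to 4): 960.
Outer (x from 0 to 3): 2880.

Therefore ∮_C P dx + Q dy = 2880.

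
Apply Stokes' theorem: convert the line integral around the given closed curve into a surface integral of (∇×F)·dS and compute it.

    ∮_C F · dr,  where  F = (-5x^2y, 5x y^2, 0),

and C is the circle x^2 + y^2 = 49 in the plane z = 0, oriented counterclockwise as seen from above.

Let S be the flat disk x^2 + y^2 ≤ 49 in the plane z = 0, with upward unit normal n̂ = ẑ. By Stokes' theorem,

    ∮_C F · dr = ∬_S (∇ × F) · n̂ dS = ∬_D (curl F)_z dA,

where D is the disk x^2 + y^2 ≤ 49.

Compute the curl of F = (-5x^2y, 5x y^2, 0):
    (∇ × F)_x = ∂F_z/∂y - ∂F_y/∂z = 0,
    (∇ × F)_y = ∂F_x/∂z - ∂F_z/∂x = 0,
    (∇ × F)_z = ∂F_y/∂x - ∂F_x/∂y = 5x^2 + 5y^2.

On z = 0, (curl F)_z = 5x^2 + 5y^2.

Convert to polar (x = r cos θ, y = r sin θ, dA = r dr dθ); the integrand becomes 5r^2, so

    ∬_D (curl F)_z dA = ∫_0^{2π} ∫_0^{7} (5r^2) · r dr dθ.

Inner (r from 0 to 7): 12005/4.
Outer (θ from 0 to 2π): 12005π/2.

Therefore ∮_C F · dr = 12005π/2.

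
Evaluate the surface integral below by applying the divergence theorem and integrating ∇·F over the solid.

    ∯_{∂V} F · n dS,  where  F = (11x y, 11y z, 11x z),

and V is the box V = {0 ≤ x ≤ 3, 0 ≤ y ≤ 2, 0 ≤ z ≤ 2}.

By the divergence theorem,

    ∯_{∂V} F · n dS = ∭_V (∇ · F) dV.

Compute the divergence:
    ∇ · F = ∂F_x/∂x + ∂F_y/∂y + ∂F_z/∂z = 11y + 11z + 11x = 11x + 11y + 11z.

V is a rectangular box, so dV = dx dy dz with 0 ≤ x ≤ 3, 0 ≤ y ≤ 2, 0 ≤ z ≤ 2.

Integrate (11x + 11y + 11z) over V as an iterated integral:

    ∭_V (∇·F) dV = ∫_0^{3} ∫_0^{2} ∫_0^{2} (11x + 11y + 11z) dz dy dx.

Inner (z from 0 to 2): 22x + 22y + 22.
Middle (y from 0 to 2): 44x + 88.
Outer (x from 0 to 3): 462.

Therefore ∯_{∂V} F · n dS = 462.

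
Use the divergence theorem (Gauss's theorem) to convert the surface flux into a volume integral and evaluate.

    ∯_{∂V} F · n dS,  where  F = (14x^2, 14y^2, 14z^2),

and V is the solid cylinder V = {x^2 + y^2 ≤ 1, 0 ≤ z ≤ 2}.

By the divergence theorem,

    ∯_{∂V} F · n dS = ∭_V (∇ · F) dV.

Compute the divergence:
    ∇ · F = ∂F_x/∂x + ∂F_y/∂y + ∂F_z/∂z = 28x + 28y + 28z.

In cylindrical coordinates, x = r cos(θ), y = r sin(θ), z = z, dV = r dr dθ dz, with 0 ≤ r ≤ 1, 0 ≤ θ ≤ 2π, 0 ≤ z ≤ 2.

The integrand, after substitution and multiplying by the volume element, becomes (28sqrt(2)r sin(θ + π/4) + 28z) · r, so

    ∭_V (∇·F) dV = ∫_0^{2π} ∫_0^{1} ∫_0^{2} (28sqrt(2)r sin(θ + π/4) + 28z) · r dz dr dθ.

Inner (z from 0 to 2): 56r (sqrt(2)r sin(θ + π/4) + 1).
Middle (r from 0 to 1): 56sqrt(2)sin(θ + π/4)/3 + 28.
Outer (θ from 0 to 2π): 56π.

Therefore ∯_{∂V} F · n dS = 56π.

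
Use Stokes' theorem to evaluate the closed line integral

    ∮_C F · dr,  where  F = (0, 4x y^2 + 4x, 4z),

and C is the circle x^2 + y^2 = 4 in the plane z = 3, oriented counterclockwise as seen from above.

Let S be the flat disk x^2 + y^2 ≤ 4 in the plane z = 3, with upward unit normal n̂ = ẑ. By Stokes' theorem,

    ∮_C F · dr = ∬_S (∇ × F) · n̂ dS = ∬_D (curl F)_z dA,

where D is the disk x^2 + y^2 ≤ 4.

Compute the curl of F = (0, 4x y^2 + 4x, 4z):
    (∇ × F)_x = ∂F_z/∂y - ∂F_y/∂z = 0,
    (∇ × F)_y = ∂F_x/∂z - ∂F_z/∂x = 0,
    (∇ × F)_z = ∂F_y/∂x - ∂F_x/∂y = 4y^2 + 4.

On z = 3, (curl F)_z = 4y^2 + 4.

Convert to polar (x = r cos θ, y = r sin θ, dA = r dr dθ); the integrand becomes 4r^2sin(θ)^2 + 4, so

    ∬_D (curl F)_z dA = ∫_0^{2π} ∫_0^{2} (4r^2sin(θ)^2 + 4) · r dr dθ.

Inner (r from 0 to 2): 16 - 8cos(2θ).
Outer (θ from 0 to 2π): 32π.

Therefore ∮_C F · dr = 32π.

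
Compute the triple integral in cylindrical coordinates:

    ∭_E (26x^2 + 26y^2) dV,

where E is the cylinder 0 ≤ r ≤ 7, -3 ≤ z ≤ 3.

In cylindrical coordinates, x = r cos(θ), y = r sin(θ), z = z, and dV = r dr dθ dz.

The integrand becomes 26r^2, so

    ∭_E (26x^2 + 26y^2) dV = ∫_{0}^{2π} ∫_{0}^{7} ∫_{-3}^{3} (26r^2) · r dz dr dθ.

Inner (z): 156r^3.
Middle (r from 0 to 7): 93639.
Outer (θ): 187278π.

Therefore the triple integral equals 187278π.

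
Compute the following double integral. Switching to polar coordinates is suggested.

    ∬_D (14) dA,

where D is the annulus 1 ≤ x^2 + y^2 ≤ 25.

The region D is 1 ≤ r ≤ 5, 0 ≤ θ ≤ 2π in polar coordinates, where x = r cos(θ), y = r sin(θ), and dA = r dr dθ.

Under the substitution, the integrand becomes 14, so

    ∬_D (14) dA = ∫_{0}^{2π} ∫_{1}^{5} (14) · r dr dθ.

Inner integral (in r): ∫_{1}^{5} (14) · r dr = 168.

Outer integral (in θ): ∫_{0}^{2π} (168) dθ = 336π.

Therefore ∬_D (14) dA = 336π.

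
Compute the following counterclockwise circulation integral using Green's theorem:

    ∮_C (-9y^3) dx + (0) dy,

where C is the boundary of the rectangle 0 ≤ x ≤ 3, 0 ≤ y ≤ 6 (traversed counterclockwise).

Green's theorem converts the closed line integral into a double integral over the enclosed region D:

    ∮_C P dx + Q dy = ∬_D (∂Q/∂x - ∂P/∂y) dA.

Here P = -9y^3, Q = 0, so

    ∂Q/∂x = 0,    ∂P/∂y = -27y^2,
    ∂Q/∂x - ∂P/∂y = 27y^2.

D is the region 0 ≤ x ≤ 3, 0 ≤ y ≤ 6. Evaluating the double integral:

    ∬_D (27y^2) dA = ∫_0^{3} ∫_0^{6} (27y^2) dy dx.

Inner (y from 0 to 6): 1944.
Outer (x from 0 to 3): 5832.

Therefore ∮_C P dx + Q dy = 5832.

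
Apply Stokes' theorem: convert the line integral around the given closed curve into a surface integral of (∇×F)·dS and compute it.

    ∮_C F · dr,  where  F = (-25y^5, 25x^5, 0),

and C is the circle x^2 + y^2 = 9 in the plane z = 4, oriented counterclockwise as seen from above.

Let S be the flat disk x^2 + y^2 ≤ 9 in the plane z = 4, with upward unit normal n̂ = ẑ. By Stokes' theorem,

    ∮_C F · dr = ∬_S (∇ × F) · n̂ dS = ∬_D (curl F)_z dA,

where D is the disk x^2 + y^2 ≤ 9.

Compute the curl of F = (-25y^5, 25x^5, 0):
    (∇ × F)_x = ∂F_z/∂y - ∂F_y/∂z = 0,
    (∇ × F)_y = ∂F_x/∂z - ∂F_z/∂x = 0,
    (∇ × F)_z = ∂F_y/∂x - ∂F_x/∂y = 125x^4 + 125y^4.

On z = 4, (curl F)_z = 125x^4 + 125y^4.

Convert to polar (x = r cos θ, y = r sin θ, dA = r dr dθ); the integrand becomes 125r^4(sin(θ)^4 + cos(θ)^4), so

    ∬_D (curl F)_z dA = ∫_0^{2π} ∫_0^{3} (125r^4(sin(θ)^4 + cos(θ)^4)) · r dr dθ.

Inner (r from 0 to 3): 30375sin(θ)^4/2 + 30375cos(θ)^4/2.
Outer (θ from 0 to 2π): 91125π/4.

Therefore ∮_C F · dr = 91125π/4.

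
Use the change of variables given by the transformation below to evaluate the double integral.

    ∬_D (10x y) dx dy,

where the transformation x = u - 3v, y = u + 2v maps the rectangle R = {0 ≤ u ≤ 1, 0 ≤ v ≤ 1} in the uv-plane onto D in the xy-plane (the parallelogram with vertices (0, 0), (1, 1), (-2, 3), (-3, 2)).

Compute the Jacobian determinant of (x, y) with respect to (u, v):

    ∂(x,y)/∂(u,v) = | 1  -3 | = (1)(2) - (-3)(1) = 5.
                   | 1  2 |

Its absolute value is |J| = 5 (the area scaling factor).

Substituting x = u - 3v, y = u + 2v into the integrand,

    10x y → 10u^2 - 10u v - 60v^2,

so the integral becomes

    ∬_R (10u^2 - 10u v - 60v^2) · |J| du dv = ∫_0^1 ∫_0^1 (50u^2 - 50u v - 300v^2) dv du.

Inner (v): 50u^2 - 25u - 100.
Outer (u): -575/6.

Therefore ∬_D (10x y) dx dy = -575/6.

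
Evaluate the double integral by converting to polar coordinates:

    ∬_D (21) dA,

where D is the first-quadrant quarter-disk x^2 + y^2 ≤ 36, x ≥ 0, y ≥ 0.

The region D is 0 ≤ r ≤ 6, 0 ≤ θ ≤ π/2 in polar coordinates, where x = r cos(θ), y = r sin(θ), and dA = r dr dθ.

Under the substitution, the integrand becomes 21, so

    ∬_D (21) dA = ∫_{0}^{π/2} ∫_{0}^{6} (21) · r dr dθ.

Inner integral (in r): ∫_{0}^{6} (21) · r dr = 378.

Outer integral (in θ): ∫_{0}^{π/2} (378) dθ = 189π.

Therefore ∬_D (21) dA = 189π.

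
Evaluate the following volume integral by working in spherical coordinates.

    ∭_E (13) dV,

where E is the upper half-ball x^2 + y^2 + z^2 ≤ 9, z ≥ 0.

In spherical coordinates, x = ρ sin(φ) cos(θ), y = ρ sin(φ) sin(θ), z = ρ cos(φ), and dV = ρ^2 sin(φ) dρ dφ dθ.

The integrand becomes 13, so

    ∭_E (13) dV = ∫_{0}^{2π} ∫_{0}^{π/2} ∫_{0}^{3} (13) · ρ^2 sin(φ) dρ dφ dθ.

Inner (ρ): 117sin(φ).
Middle (φ): 117.
Outer (θ): 234π.

Therefore the triple integral equals 234π.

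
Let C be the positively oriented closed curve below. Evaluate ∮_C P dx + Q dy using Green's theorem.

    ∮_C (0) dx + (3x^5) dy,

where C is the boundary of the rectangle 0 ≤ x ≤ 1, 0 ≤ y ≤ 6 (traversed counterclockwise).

Green's theorem converts the closed line integral into a double integral over the enclosed region D:

    ∮_C P dx + Q dy = ∬_D (∂Q/∂x - ∂P/∂y) dA.

Here P = 0, Q = 3x^5, so

    ∂Q/∂x = 15x^4,    ∂P/∂y = 0,
    ∂Q/∂x - ∂P/∂y = 15x^4.

D is the region 0 ≤ x ≤ 1, 0 ≤ y ≤ 6. Evaluating the double integral:

    ∬_D (15x^4) dA = ∫_0^{1} ∫_0^{6} (15x^4) dy dx.

Inner (y from 0 to 6): 90x^4.
Outer (x from 0 to 1): 18.

Therefore ∮_C P dx + Q dy = 18.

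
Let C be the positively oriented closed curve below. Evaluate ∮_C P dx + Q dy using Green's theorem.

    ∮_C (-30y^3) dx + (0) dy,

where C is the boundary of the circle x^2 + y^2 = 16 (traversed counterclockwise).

Green's theorem converts the closed line integral into a double integral over the enclosed region D:

    ∮_C P dx + Q dy = ∬_D (∂Q/∂x - ∂P/∂y) dA.

Here P = -30y^3, Q = 0, so

    ∂Q/∂x = 0,    ∂P/∂y = -90y^2,
    ∂Q/∂x - ∂P/∂y = 90y^2.

D is the region x^2 + y^2 ≤ 16. Evaluating the double integral:

In polar coordinates (x = r cos θ, y = r sin θ, dA = r dr dθ) the integrand becomes 90r^2sin(θ)^2, so

    ∬_D (90y^2) dA = ∫_0^{2π} ∫_0^{4} (90r^2sin(θ)^2) · r dr dθ.

Inner (r from 0 to 4): 5760sin(θ)^2.
Outer (θ from 0 to 2π): 5760π.

Therefore ∮_C P dx + Q dy = 5760π.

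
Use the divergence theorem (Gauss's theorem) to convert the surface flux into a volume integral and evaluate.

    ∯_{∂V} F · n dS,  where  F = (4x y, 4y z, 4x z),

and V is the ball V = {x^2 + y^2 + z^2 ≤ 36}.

By the divergence theorem,

    ∯_{∂V} F · n dS = ∭_V (∇ · F) dV.

Compute the divergence:
    ∇ · F = ∂F_x/∂x + ∂F_y/∂y + ∂F_z/∂z = 4y + 4z + 4x = 4x + 4y + 4z.

In spherical coordinates, x = ρ sin(φ) cos(θ), y = ρ sin(φ) sin(θ), z = ρ cos(φ), dV = ρ^2 sin(φ) dρ dφ dθ, with 0 ≤ ρ ≤ 6, 0 ≤ φ ≤ π, 0 ≤ θ ≤ 2π.

The integrand, after substitution and multiplying by the volume element, becomes (4ρ (sqrt(2)sin(φ)sin(θ + π/4) + cos(φ))) · ρ^2 sin(φ), so

    ∭_V (∇·F) dV = ∫_0^{2π} ∫_0^{π} ∫_0^{6} (4ρ (sqrt(2)sin(φ)sin(θ + π/4) + cos(φ))) · ρ^2 sin(φ) dρ dφ dθ.

Inner (ρ from 0 to 6): 1296(sqrt(2)sin(φ)sin(θ + π/4) + cos(φ))sin(φ).
Middle (φ from 0 to π): 648sqrt(2)π sin(θ + π/4).
Outer (θ from 0 to 2π): 0.

Therefore ∯_{∂V} F · n dS = 0.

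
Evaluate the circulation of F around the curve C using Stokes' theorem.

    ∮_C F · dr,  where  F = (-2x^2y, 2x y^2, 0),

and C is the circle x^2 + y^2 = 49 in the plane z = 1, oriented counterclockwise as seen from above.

Let S be the flat disk x^2 + y^2 ≤ 49 in the plane z = 1, with upward unit normal n̂ = ẑ. By Stokes' theorem,

    ∮_C F · dr = ∬_S (∇ × F) · n̂ dS = ∬_D (curl F)_z dA,

where D is the disk x^2 + y^2 ≤ 49.

Compute the curl of F = (-2x^2y, 2x y^2, 0):
    (∇ × F)_x = ∂F_z/∂y - ∂F_y/∂z = 0,
    (∇ × F)_y = ∂F_x/∂z - ∂F_z/∂x = 0,
    (∇ × F)_z = ∂F_y/∂x - ∂F_x/∂y = 2x^2 + 2y^2.

On z = 1, (curl F)_z = 2x^2 + 2y^2.

Convert to polar (x = r cos θ, y = r sin θ, dA = r dr dθ); the integrand becomes 2r^2, so

    ∬_D (curl F)_z dA = ∫_0^{2π} ∫_0^{7} (2r^2) · r dr dθ.

Inner (r from 0 to 7): 2401/2.
Outer (θ from 0 to 2π): 2401π.

Therefore ∮_C F · dr = 2401π.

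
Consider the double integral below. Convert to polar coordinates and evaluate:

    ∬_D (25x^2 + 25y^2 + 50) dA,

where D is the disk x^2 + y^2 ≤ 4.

The region D is 0 ≤ r ≤ 2, 0 ≤ θ ≤ 2π in polar coordinates, where x = r cos(θ), y = r sin(θ), and dA = r dr dθ.

Under the substitution, the integrand becomes 25r^2 + 50, so

    ∬_D (25x^2 + 25y^2 + 50) dA = ∫_{0}^{2π} ∫_{0}^{2} (25r^2 + 50) · r dr dθ.

Inner integral (in r): ∫_{0}^{2} (25r^2 + 50) · r dr = 200.

Outer integral (in θ): ∫_{0}^{2π} (200) dθ = 400π.

Therefore ∬_D (25x^2 + 25y^2 + 50) dA = 400π.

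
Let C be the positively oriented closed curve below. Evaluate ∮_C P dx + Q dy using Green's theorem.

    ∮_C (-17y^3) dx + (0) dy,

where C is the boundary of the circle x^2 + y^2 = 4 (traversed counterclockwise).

Green's theorem converts the closed line integral into a double integral over the enclosed region D:

    ∮_C P dx + Q dy = ∬_D (∂Q/∂x - ∂P/∂y) dA.

Here P = -17y^3, Q = 0, so

    ∂Q/∂x = 0,    ∂P/∂y = -51y^2,
    ∂Q/∂x - ∂P/∂y = 51y^2.

D is the region x^2 + y^2 ≤ 4. Evaluating the double integral:

In polar coordinates (x = r cos θ, y = r sin θ, dA = r dr dθ) the integrand becomes 51r^2sin(θ)^2, so

    ∬_D (51y^2) dA = ∫_0^{2π} ∫_0^{2} (51r^2sin(θ)^2) · r dr dθ.

Inner (r from 0 to 2): 204sin(θ)^2.
Outer (θ from 0 to 2π): 204π.

Therefore ∮_C P dx + Q dy = 204π.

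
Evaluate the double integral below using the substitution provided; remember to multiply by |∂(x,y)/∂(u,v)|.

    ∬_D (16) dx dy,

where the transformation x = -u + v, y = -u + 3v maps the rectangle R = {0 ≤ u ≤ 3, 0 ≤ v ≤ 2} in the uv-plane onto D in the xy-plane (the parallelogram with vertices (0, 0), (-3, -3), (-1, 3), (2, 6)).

Compute the Jacobian determinant of (x, y) with respect to (u, v):

    ∂(x,y)/∂(u,v) = | -1  1 | = (-1)(3) - (1)(-1) = -2.
                   | -1  3 |

Its absolute value is |J| = 2 (the area scaling factor).

Substituting x = -u + v, y = -u + 3v into the integrand,

    16 → 16,

so the integral becomes

    ∬_R (16) · |J| du dv = ∫_0^3 ∫_0^2 (32) dv du.

Inner (v): 64.
Outer (u): 192.

Therefore ∬_D (16) dx dy = 192.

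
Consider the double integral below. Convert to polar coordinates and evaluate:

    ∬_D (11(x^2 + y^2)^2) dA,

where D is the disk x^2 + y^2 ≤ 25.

The region D is 0 ≤ r ≤ 5, 0 ≤ θ ≤ 2π in polar coordinates, where x = r cos(θ), y = r sin(θ), and dA = r dr dθ.

Under the substitution, the integrand becomes 11r^4, so

    ∬_D (11(x^2 + y^2)^2) dA = ∫_{0}^{2π} ∫_{0}^{5} (11r^4) · r dr dθ.

Inner integral (in r): ∫_{0}^{5} (11r^4) · r dr = 171875/6.

Outer integral (in θ): ∫_{0}^{2π} (171875/6) dθ = 171875π/3.

Therefore ∬_D (11(x^2 + y^2)^2) dA = 171875π/3.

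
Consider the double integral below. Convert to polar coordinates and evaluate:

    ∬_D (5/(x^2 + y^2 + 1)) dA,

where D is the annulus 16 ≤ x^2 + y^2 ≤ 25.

The region D is 4 ≤ r ≤ 5, 0 ≤ θ ≤ 2π in polar coordinates, where x = r cos(θ), y = r sin(θ), and dA = r dr dθ.

Under the substitution, the integrand becomes 5/(r^2 + 1), so

    ∬_D (5/(x^2 + y^2 + 1)) dA = ∫_{0}^{2π} ∫_{4}^{5} (5/(r^2 + 1)) · r dr dθ.

Inner integral (in r): ∫_{4}^{5} (5/(r^2 + 1)) · r dr = log(676sqrt(442)/4913).

Outer integral (in θ): ∫_{0}^{2π} (log(676sqrt(442)/4913)) dθ = log((676sqrt(442)/4913)^(2π)).

Therefore ∬_D (5/(x^2 + y^2 + 1)) dA = log((676sqrt(442)/4913)^(2π)).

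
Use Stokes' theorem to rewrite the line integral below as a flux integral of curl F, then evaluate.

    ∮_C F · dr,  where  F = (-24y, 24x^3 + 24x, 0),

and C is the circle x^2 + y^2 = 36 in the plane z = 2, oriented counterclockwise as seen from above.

Let S be the flat disk x^2 + y^2 ≤ 36 in the plane z = 2, with upward unit normal n̂ = ẑ. By Stokes' theorem,

    ∮_C F · dr = ∬_S (∇ × F) · n̂ dS = ∬_D (curl F)_z dA,

where D is the disk x^2 + y^2 ≤ 36.

Compute the curl of F = (-24y, 24x^3 + 24x, 0):
    (∇ × F)_x = ∂F_z/∂y - ∂F_y/∂z = 0,
    (∇ × F)_y = ∂F_x/∂z - ∂F_z/∂x = 0,
    (∇ × F)_z = ∂F_y/∂x - ∂F_x/∂y = 72x^2 + 48.

On z = 2, (curl F)_z = 72x^2 + 48.

Convert to polar (x = r cos θ, y = r sin θ, dA = r dr dθ); the integrand becomes 72r^2cos(θ)^2 + 48, so

    ∬_D (curl F)_z dA = ∫_0^{2π} ∫_0^{6} (72r^2cos(θ)^2 + 48) · r dr dθ.

Inner (r from 0 to 6): 23328cos(θ)^2 + 864.
Outer (θ from 0 to 2π): 25056π.

Therefore ∮_C F · dr = 25056π.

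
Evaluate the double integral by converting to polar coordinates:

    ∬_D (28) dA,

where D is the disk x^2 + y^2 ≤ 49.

The region D is 0 ≤ r ≤ 7, 0 ≤ θ ≤ 2π in polar coordinates, where x = r cos(θ), y = r sin(θ), and dA = r dr dθ.

Under the substitution, the integrand becomes 28, so

    ∬_D (28) dA = ∫_{0}^{2π} ∫_{0}^{7} (28) · r dr dθ.

Inner integral (in r): ∫_{0}^{7} (28) · r dr = 686.

Outer integral (in θ): ∫_{0}^{2π} (686) dθ = 1372π.

Therefore ∬_D (28) dA = 1372π.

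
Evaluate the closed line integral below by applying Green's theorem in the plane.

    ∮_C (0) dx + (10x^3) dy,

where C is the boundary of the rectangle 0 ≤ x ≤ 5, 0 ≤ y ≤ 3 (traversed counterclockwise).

Green's theorem converts the closed line integral into a double integral over the enclosed region D:

    ∮_C P dx + Q dy = ∬_D (∂Q/∂x - ∂P/∂y) dA.

Here P = 0, Q = 10x^3, so

    ∂Q/∂x = 30x^2,    ∂P/∂y = 0,
    ∂Q/∂x - ∂P/∂y = 30x^2.

D is the region 0 ≤ x ≤ 5, 0 ≤ y ≤ 3. Evaluating the double integral:

    ∬_D (30x^2) dA = ∫_0^{5} ∫_0^{3} (30x^2) dy dx.

Inner (y from 0 to 3): 90x^2.
Outer (x from 0 to 5): 3750.

Therefore ∮_C P dx + Q dy = 3750.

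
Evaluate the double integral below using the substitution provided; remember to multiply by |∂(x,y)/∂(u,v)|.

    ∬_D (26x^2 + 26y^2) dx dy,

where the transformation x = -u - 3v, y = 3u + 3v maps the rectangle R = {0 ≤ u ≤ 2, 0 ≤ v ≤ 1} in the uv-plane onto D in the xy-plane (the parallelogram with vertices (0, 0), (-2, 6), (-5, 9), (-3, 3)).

Compute the Jacobian determinant of (x, y) with respect to (u, v):

    ∂(x,y)/∂(u,v) = | -1  -3 | = (-1)(3) - (-3)(3) = 6.
                   | 3  3 |

Its absolute value is |J| = 6 (the area scaling factor).

Substituting x = -u - 3v, y = 3u + 3v into the integrand,

    26x^2 + 26y^2 → 260u^2 + 624u v + 468v^2,

so the integral becomes

    ∬_R (260u^2 + 624u v + 468v^2) · |J| du dv = ∫_0^2 ∫_0^1 (1560u^2 + 3744u v + 2808v^2) dv du.

Inner (v): 1560u^2 + 1872u + 936.
Outer (u): 9776.

Therefore ∬_D (26x^2 + 26y^2) dx dy = 9776.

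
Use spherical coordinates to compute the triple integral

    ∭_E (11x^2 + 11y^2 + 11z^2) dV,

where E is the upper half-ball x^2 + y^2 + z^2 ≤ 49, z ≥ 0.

In spherical coordinates, x = ρ sin(φ) cos(θ), y = ρ sin(φ) sin(θ), z = ρ cos(φ), and dV = ρ^2 sin(φ) dρ dφ dθ.

The integrand becomes 11ρ^2, so

    ∭_E (11x^2 + 11y^2 + 11z^2) dV = ∫_{0}^{2π} ∫_{0}^{π/2} ∫_{0}^{7} (11ρ^2) · ρ^2 sin(φ) dρ dφ dθ.

Inner (ρ): 184877sin(φ)/5.
Middle (φ): 184877/5.
Outer (θ): 369754π/5.

Therefore the triple integral equals 369754π/5.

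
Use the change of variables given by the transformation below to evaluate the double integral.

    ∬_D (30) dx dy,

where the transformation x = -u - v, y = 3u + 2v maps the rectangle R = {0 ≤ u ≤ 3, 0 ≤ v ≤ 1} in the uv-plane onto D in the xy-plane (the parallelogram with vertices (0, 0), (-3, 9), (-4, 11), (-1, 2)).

Compute the Jacobian determinant of (x, y) with respect to (u, v):

    ∂(x,y)/∂(u,v) = | -1  -1 | = (-1)(2) - (-1)(3) = 1.
                   | 3  2 |

Its absolute value is |J| = 1 (the area scaling factor).

Substituting x = -u - v, y = 3u + 2v into the integrand,

    30 → 30,

so the integral becomes

    ∬_R (30) · |J| du dv = ∫_0^3 ∫_0^1 (30) dv du.

Inner (v): 30.
Outer (u): 90.

Therefore ∬_D (30) dx dy = 90.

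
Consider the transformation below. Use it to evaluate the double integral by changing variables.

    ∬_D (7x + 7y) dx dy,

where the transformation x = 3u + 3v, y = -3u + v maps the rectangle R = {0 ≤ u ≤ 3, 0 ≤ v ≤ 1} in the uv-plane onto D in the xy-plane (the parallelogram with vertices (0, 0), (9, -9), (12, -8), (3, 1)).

Compute the Jacobian determinant of (x, y) with respect to (u, v):

    ∂(x,y)/∂(u,v) = | 3  3 | = (3)(1) - (3)(-3) = 12.
                   | -3  1 |

Its absolute value is |J| = 12 (the area scaling factor).

Substituting x = 3u + 3v, y = -3u + v into the integrand,

    7x + 7y → 28v,

so the integral becomes

    ∬_R (28v) · |J| du dv = ∫_0^3 ∫_0^1 (336v) dv du.

Inner (v): 168.
Outer (u): 504.

Therefore ∬_D (7x + 7y) dx dy = 504.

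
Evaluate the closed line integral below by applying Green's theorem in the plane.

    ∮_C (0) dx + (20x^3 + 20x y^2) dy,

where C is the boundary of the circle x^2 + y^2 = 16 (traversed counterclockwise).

Green's theorem converts the closed line integral into a double integral over the enclosed region D:

    ∮_C P dx + Q dy = ∬_D (∂Q/∂x - ∂P/∂y) dA.

Here P = 0, Q = 20x^3 + 20x y^2, so

    ∂Q/∂x = 60x^2 + 20y^2,    ∂P/∂y = 0,
    ∂Q/∂x - ∂P/∂y = 60x^2 + 20y^2.

D is the region x^2 + y^2 ≤ 16. Evaluating the double integral:

In polar coordinates (x = r cos θ, y = r sin θ, dA = r dr dθ) the integrand becomes 20r^2(cos(2θ) + 2), so

    ∬_D (60x^2 + 20y^2) dA = ∫_0^{2π} ∫_0^{4} (20r^2(cos(2θ) + 2)) · r dr dθ.

Inner (r from 0 to 4): 1280cos(2θ) + 2560.
Outer (θ from 0 to 2π): 5120π.

Therefore ∮_C P dx + Q dy = 5120π.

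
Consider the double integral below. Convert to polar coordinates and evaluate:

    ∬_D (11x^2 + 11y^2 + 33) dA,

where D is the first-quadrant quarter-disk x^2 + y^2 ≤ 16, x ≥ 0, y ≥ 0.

The region D is 0 ≤ r ≤ 4, 0 ≤ θ ≤ π/2 in polar coordinates, where x = r cos(θ), y = r sin(θ), and dA = r dr dθ.

Under the substitution, the integrand becomes 11r^2 + 33, so

    ∬_D (11x^2 + 11y^2 + 33) dA = ∫_{0}^{π/2} ∫_{0}^{4} (11r^2 + 33) · r dr dθ.

Inner integral (in r): ∫_{0}^{4} (11r^2 + 33) · r dr = 968.

Outer integral (in θ): ∫_{0}^{π/2} (968) dθ = 484π.

Therefore ∬_D (11x^2 + 11y^2 + 33) dA = 484π.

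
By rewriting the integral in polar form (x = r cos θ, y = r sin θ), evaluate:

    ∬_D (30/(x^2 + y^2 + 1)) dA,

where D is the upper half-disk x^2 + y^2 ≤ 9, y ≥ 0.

The region D is 0 ≤ r ≤ 3, 0 ≤ θ ≤ π in polar coordinates, where x = r cos(θ), y = r sin(θ), and dA = r dr dθ.

Under the substitution, the integrand becomes 30/(r^2 + 1), so

    ∬_D (30/(x^2 + y^2 + 1)) dA = ∫_{0}^{π} ∫_{0}^{3} (30/(r^2 + 1)) · r dr dθ.

Inner integral (in r): ∫_{0}^{3} (30/(r^2 + 1)) · r dr = log(1000000000000000).

Outer integral (in θ): ∫_{0}^{π} (log(1000000000000000)) dθ = log(1000000000000000^π).

Therefore ∬_D (30/(x^2 + y^2 + 1)) dA = log(1000000000000000^π).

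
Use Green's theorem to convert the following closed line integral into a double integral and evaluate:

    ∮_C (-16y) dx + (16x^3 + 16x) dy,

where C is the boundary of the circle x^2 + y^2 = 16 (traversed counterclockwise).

Green's theorem converts the closed line integral into a double integral over the enclosed region D:

    ∮_C P dx + Q dy = ∬_D (∂Q/∂x - ∂P/∂y) dA.

Here P = -16y, Q = 16x^3 + 16x, so

    ∂Q/∂x = 48x^2 + 16,    ∂P/∂y = -16,
    ∂Q/∂x - ∂P/∂y = 48x^2 + 32.

D is the region x^2 + y^2 ≤ 16. Evaluating the double integral:

In polar coordinates (x = r cos θ, y = r sin θ, dA = r dr dθ) the integrand becomes 48r^2cos(θ)^2 + 32, so

    ∬_D (48x^2 + 32) dA = ∫_0^{2π} ∫_0^{4} (48r^2cos(θ)^2 + 32) · r dr dθ.

Inner (r from 0 to 4): 3072cos(θ)^2 + 256.
Outer (θ from 0 to 2π): 3584π.

Therefore ∮_C P dx + Q dy = 3584π.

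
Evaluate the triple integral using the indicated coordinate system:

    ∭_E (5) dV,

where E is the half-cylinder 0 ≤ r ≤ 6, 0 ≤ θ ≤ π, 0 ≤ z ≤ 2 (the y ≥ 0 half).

In cylindrical coordinates, x = r cos(θ), y = r sin(θ), z = z, and dV = r dr dθ dz.

The integrand becomes 5, so

    ∭_E (5) dV = ∫_{0}^{π} ∫_{0}^{6} ∫_{0}^{2} (5) · r dz dr dθ.

Inner (z): 10r.
Middle (r from 0 to 6): 180.
Outer (θ): 180π.

Therefore the triple integral equals 180π.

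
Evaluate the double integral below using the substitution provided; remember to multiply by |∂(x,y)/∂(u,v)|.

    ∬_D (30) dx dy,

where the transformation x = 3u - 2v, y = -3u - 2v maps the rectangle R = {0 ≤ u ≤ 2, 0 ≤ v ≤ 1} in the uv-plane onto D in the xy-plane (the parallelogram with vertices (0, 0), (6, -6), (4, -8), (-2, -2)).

Compute the Jacobian determinant of (x, y) with respect to (u, v):

    ∂(x,y)/∂(u,v) = | 3  -2 | = (3)(-2) - (-2)(-3) = -12.
                   | -3  -2 |

Its absolute value is |J| = 12 (the area scaling factor).

Substituting x = 3u - 2v, y = -3u - 2v into the integrand,

    30 → 30,

so the integral becomes

    ∬_R (30) · |J| du dv = ∫_0^2 ∫_0^1 (360) dv du.

Inner (v): 360.
Outer (u): 720.

Therefore ∬_D (30) dx dy = 720.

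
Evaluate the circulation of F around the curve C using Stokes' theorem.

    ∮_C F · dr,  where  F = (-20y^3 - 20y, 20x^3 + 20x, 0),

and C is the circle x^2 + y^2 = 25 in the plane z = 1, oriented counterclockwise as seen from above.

Let S be the flat disk x^2 + y^2 ≤ 25 in the plane z = 1, with upward unit normal n̂ = ẑ. By Stokes' theorem,

    ∮_C F · dr = ∬_S (∇ × F) · n̂ dS = ∬_D (curl F)_z dA,

where D is the disk x^2 + y^2 ≤ 25.

Compute the curl of F = (-20y^3 - 20y, 20x^3 + 20x, 0):
    (∇ × F)_x = ∂F_z/∂y - ∂F_y/∂z = 0,
    (∇ × F)_y = ∂F_x/∂z - ∂F_z/∂x = 0,
    (∇ × F)_z = ∂F_y/∂x - ∂F_x/∂y = 60x^2 + 60y^2 + 40.

On z = 1, (curl F)_z = 60x^2 + 60y^2 + 40.

Convert to polar (x = r cos θ, y = r sin θ, dA = r dr dθ); the integrand becomes 60r^2 + 40, so

    ∬_D (curl F)_z dA = ∫_0^{2π} ∫_0^{5} (60r^2 + 40) · r dr dθ.

Inner (r from 0 to 5): 9875.
Outer (θ from 0 to 2π): 19750π.

Therefore ∮_C F · dr = 19750π.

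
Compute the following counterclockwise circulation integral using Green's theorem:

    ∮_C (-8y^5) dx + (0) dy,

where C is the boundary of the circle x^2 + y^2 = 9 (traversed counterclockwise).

Green's theorem converts the closed line integral into a double integral over the enclosed region D:

    ∮_C P dx + Q dy = ∬_D (∂Q/∂x - ∂P/∂y) dA.

Here P = -8y^5, Q = 0, so

    ∂Q/∂x = 0,    ∂P/∂y = -40y^4,
    ∂Q/∂x - ∂P/∂y = 40y^4.

D is the region x^2 + y^2 ≤ 9. Evaluating the double integral:

In polar coordinates (x = r cos θ, y = r sin θ, dA = r dr dθ) the integrand becomes 40r^4sin(θ)^4, so

    ∬_D (40y^4) dA = ∫_0^{2π} ∫_0^{3} (40r^4sin(θ)^4) · r dr dθ.

Inner (r from 0 to 3): 4860sin(θ)^4.
Outer (θ from 0 to 2π): 3645π.

Therefore ∮_C P dx + Q dy = 3645π.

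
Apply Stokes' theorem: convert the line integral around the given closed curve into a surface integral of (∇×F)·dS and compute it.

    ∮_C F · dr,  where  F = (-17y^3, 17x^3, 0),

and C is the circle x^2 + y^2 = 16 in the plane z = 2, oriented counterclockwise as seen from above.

Let S be the flat disk x^2 + y^2 ≤ 16 in the plane z = 2, with upward unit normal n̂ = ẑ. By Stokes' theorem,

    ∮_C F · dr = ∬_S (∇ × F) · n̂ dS = ∬_D (curl F)_z dA,

where D is the disk x^2 + y^2 ≤ 16.

Compute the curl of F = (-17y^3, 17x^3, 0):
    (∇ × F)_x = ∂F_z/∂y - ∂F_y/∂z = 0,
    (∇ × F)_y = ∂F_x/∂z - ∂F_z/∂x = 0,
    (∇ × F)_z = ∂F_y/∂x - ∂F_x/∂y = 51x^2 + 51y^2.

On z = 2, (curl F)_z = 51x^2 + 51y^2.

Convert to polar (x = r cos θ, y = r sin θ, dA = r dr dθ); the integrand becomes 51r^2, so

    ∬_D (curl F)_z dA = ∫_0^{2π} ∫_0^{4} (51r^2) · r dr dθ.

Inner (r from 0 to 4): 3264.
Outer (θ from 0 to 2π): 6528π.

Therefore ∮_C F · dr = 6528π.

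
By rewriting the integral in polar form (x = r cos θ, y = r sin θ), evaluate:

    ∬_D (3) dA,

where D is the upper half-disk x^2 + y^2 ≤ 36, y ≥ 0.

The region D is 0 ≤ r ≤ 6, 0 ≤ θ ≤ π in polar coordinates, where x = r cos(θ), y = r sin(θ), and dA = r dr dθ.

Under the substitution, the integrand becomes 3, so

    ∬_D (3) dA = ∫_{0}^{π} ∫_{0}^{6} (3) · r dr dθ.

Inner integral (in r): ∫_{0}^{6} (3) · r dr = 54.

Outer integral (in θ): ∫_{0}^{π} (54) dθ = 54π.

Therefore ∬_D (3) dA = 54π.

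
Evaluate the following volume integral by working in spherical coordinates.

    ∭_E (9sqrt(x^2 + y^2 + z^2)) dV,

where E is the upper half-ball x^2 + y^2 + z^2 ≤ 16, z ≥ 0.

In spherical coordinates, x = ρ sin(φ) cos(θ), y = ρ sin(φ) sin(θ), z = ρ cos(φ), and dV = ρ^2 sin(φ) dρ dφ dθ.

The integrand becomes 9ρ, so

    ∭_E (9sqrt(x^2 + y^2 + z^2)) dV = ∫_{0}^{2π} ∫_{0}^{π/2} ∫_{0}^{4} (9ρ) · ρ^2 sin(φ) dρ dφ dθ.

Inner (ρ): 576sin(φ).
Middle (φ): 576.
Outer (θ): 1152π.

Therefore the triple integral equals 1152π.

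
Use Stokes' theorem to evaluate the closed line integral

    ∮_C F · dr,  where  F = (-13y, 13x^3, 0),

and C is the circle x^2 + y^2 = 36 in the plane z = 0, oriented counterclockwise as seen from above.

Let S be the flat disk x^2 + y^2 ≤ 36 in the plane z = 0, with upward unit normal n̂ = ẑ. By Stokes' theorem,

    ∮_C F · dr = ∬_S (∇ × F) · n̂ dS = ∬_D (curl F)_z dA,

where D is the disk x^2 + y^2 ≤ 36.

Compute the curl of F = (-13y, 13x^3, 0):
    (∇ × F)_x = ∂F_z/∂y - ∂F_y/∂z = 0,
    (∇ × F)_y = ∂F_x/∂z - ∂F_z/∂x = 0,
    (∇ × F)_z = ∂F_y/∂x - ∂F_x/∂y = 39x^2 + 13.

On z = 0, (curl F)_z = 39x^2 + 13.

Convert to polar (x = r cos θ, y = r sin θ, dA = r dr dθ); the integrand becomes 39r^2cos(θ)^2 + 13, so

    ∬_D (curl F)_z dA = ∫_0^{2π} ∫_0^{6} (39r^2cos(θ)^2 + 13) · r dr dθ.

Inner (r from 0 to 6): 12636cos(θ)^2 + 234.
Outer (θ from 0 to 2π): 13104π.

Therefore ∮_C F · dr = 13104π.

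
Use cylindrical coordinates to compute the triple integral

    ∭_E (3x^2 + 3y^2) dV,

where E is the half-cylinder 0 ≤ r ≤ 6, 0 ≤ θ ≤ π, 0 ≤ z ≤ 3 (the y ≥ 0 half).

In cylindrical coordinates, x = r cos(θ), y = r sin(θ), z = z, and dV = r dr dθ dz.

The integrand becomes 3r^2, so

    ∭_E (3x^2 + 3y^2) dV = ∫_{0}^{π} ∫_{0}^{6} ∫_{0}^{3} (3r^2) · r dz dr dθ.

Inner (z): 9r^3.
Middle (r from 0 to 6): 2916.
Outer (θ): 2916π.

Therefore the triple integral equals 2916π.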